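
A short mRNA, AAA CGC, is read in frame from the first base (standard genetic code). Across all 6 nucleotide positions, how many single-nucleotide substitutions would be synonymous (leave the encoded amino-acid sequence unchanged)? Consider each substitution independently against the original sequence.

4

Codon 1 (AAA, Lys): 1 synonymous substitution.
Codon 2 (CGC, Arg): 3 synonymous substitutions.
Total: 1 + 3 = 4.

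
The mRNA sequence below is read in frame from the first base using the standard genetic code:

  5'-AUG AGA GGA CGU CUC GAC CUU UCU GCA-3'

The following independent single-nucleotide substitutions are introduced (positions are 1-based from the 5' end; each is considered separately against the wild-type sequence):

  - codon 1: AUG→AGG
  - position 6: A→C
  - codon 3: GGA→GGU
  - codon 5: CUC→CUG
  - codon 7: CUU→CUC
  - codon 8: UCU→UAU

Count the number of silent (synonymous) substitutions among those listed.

Codon 1: AUG (Met) → AGG (Arg) — missense.
Codon 2: AGA (Arg) → AGC (Ser) — missense.
Codon 3: GGA (Gly) → GGU (Gly) — synonymous.
Codon 5: CUC (Leu) → CUG (Leu) — synonymous.
Codon 7: CUU (Leu) → CUC (Leu) — synonymous.
Codon 8: UCU (Ser) → UAU (Tyr) — missense.
Synonymous: 3 of 6.

3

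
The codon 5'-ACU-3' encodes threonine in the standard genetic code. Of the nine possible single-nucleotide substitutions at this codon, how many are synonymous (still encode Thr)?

3

Position 1: none → 0 synonymous.
Position 2: none → 0 synonymous.
Position 3: ACC, ACA, ACG → 3 synonymous.
Total: 0 + 0 + 3 = 3.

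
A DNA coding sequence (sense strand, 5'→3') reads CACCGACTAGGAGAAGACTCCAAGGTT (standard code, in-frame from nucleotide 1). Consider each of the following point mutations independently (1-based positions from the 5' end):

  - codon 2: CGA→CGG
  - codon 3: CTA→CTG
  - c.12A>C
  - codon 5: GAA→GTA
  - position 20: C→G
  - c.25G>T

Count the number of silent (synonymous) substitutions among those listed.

3

Codon 2: CGA (Arg) → CGG (Arg) — synonymous.
Codon 3: CTA (Leu) → CTG (Leu) — synonymous.
Codon 4: GGA (Gly) → GGC (Gly) — synonymous.
Codon 5: GAA (Glu) → GTA (Val) — missense.
Codon 7: TCC (Ser) → TGC (Cys) — missense.
Codon 9: GTT (Val) → TTT (Phe) — missense.
Synonymous: 3 of 6.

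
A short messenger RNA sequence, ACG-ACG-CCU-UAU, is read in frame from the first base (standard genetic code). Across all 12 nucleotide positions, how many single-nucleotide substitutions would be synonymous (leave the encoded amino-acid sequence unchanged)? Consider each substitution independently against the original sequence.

10

Codon 1 (ACG, Thr): 3 synonymous substitutions.
Codon 2 (ACG, Thr): 3 synonymous substitutions.
Codon 3 (CCU, Pro): 3 synonymous substitutions.
Codon 4 (UAU, Tyr): 1 synonymous substitution.
Total: 3 + 3 + 3 + 1 = 10.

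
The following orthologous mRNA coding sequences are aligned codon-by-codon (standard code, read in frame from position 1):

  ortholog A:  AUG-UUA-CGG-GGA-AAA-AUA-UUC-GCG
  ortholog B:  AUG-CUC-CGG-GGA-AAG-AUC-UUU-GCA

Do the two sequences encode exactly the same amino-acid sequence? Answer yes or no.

yes

Codon 1: AUG Met / AUG Met — identical.
Codon 2: UUA Leu / CUC Leu — synonymous.
Codon 3: CGG Arg / CGG Arg — identical.
Codon 4: GGA Gly / GGA Gly — identical.
Codon 5: AAA Lys / AAG Lys — synonymous.
Codon 6: AUA Ile / AUC Ile — synonymous.
Codon 7: UUC Phe / UUU Phe — synonymous.
Codon 8: GCG Ala / GCA Ala — synonymous.
Nonsynonymous differences: 0 → same protein.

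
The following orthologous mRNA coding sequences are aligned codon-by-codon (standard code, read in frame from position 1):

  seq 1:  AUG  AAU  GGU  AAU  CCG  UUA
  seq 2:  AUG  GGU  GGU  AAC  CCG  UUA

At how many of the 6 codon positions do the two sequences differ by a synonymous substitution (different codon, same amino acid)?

1

Codon 1: AUG Met / AUG Met — identical.
Codon 2: AAU Asn / GGU Gly — nonsynonymous.
Codon 3: GGU Gly / GGU Gly — identical.
Codon 4: AAU Asn / AAC Asn — synonymous.
Codon 5: CCG Pro / CCG Pro — identical.
Codon 6: UUA Leu / UUA Leu — identical.
Synonymous differences: 1.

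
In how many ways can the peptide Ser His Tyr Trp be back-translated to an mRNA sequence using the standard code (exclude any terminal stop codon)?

24

Ser: 6 codons.
His: 2 codons.
Tyr: 2 codons.
Trp: 1 codon.
6 × 2 × 2 × 1 = 24.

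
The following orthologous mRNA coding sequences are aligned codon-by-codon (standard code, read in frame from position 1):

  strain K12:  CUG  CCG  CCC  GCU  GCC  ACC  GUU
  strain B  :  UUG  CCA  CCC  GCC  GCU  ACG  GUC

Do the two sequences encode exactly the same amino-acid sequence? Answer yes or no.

Codon 1: CUG Leu / UUG Leu — synonymous.
Codon 2: CCG Pro / CCA Pro — synonymous.
Codon 3: CCC Pro / CCC Pro — identical.
Codon 4: GCU Ala / GCC Ala — synonymous.
Codon 5: GCC Ala / GCU Ala — synonymous.
Codon 6: ACC Thr / ACG Thr — synonymous.
Codon 7: GUU Val / GUC Val — synonymous.
Nonsynonymous differences: 0 → same protein.

yes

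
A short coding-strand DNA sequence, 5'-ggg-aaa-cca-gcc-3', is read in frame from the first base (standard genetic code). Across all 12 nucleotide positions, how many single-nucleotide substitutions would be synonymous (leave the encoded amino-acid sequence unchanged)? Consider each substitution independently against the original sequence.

10

Codon 1 (GGG, Gly): 3 synonymous substitutions.
Codon 2 (AAA, Lys): 1 synonymous substitution.
Codon 3 (CCA, Pro): 3 synonymous substitutions.
Codon 4 (GCC, Ala): 3 synonymous substitutions.
Total: 3 + 1 + 3 + 3 = 10.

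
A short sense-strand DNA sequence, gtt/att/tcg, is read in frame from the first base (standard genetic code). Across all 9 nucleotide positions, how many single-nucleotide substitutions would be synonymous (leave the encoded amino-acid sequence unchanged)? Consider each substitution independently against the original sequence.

Codon 1 (GTT, Val): 3 synonymous substitutions.
Codon 2 (ATT, Ile): 2 synonymous substitutions.
Codon 3 (TCG, Ser): 3 synonymous substitutions.
Total: 3 + 2 + 3 = 8.

8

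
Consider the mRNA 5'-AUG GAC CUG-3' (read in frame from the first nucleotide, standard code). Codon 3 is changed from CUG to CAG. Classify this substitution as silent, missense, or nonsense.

missense

Position 8 falls in codon 3: CUG → Leu.
After the substitution the codon is CAG → Gln.
Leu ≠ Gln, so this is a missense mutation.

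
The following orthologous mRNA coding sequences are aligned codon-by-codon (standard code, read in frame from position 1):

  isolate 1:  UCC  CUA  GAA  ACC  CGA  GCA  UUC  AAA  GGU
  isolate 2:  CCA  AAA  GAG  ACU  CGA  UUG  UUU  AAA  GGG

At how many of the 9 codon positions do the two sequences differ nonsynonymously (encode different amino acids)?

3

Codon 1: UCC Ser / CCA Pro — nonsynonymous.
Codon 2: CUA Leu / AAA Lys — nonsynonymous.
Codon 3: GAA Glu / GAG Glu — synonymous.
Codon 4: ACC Thr / ACU Thr — synonymous.
Codon 5: CGA Arg / CGA Arg — identical.
Codon 6: GCA Ala / UUG Leu — nonsynonymous.
Codon 7: UUC Phe / UUU Phe — synonymous.
Codon 8: AAA Lys / AAA Lys — identical.
Codon 9: GGU Gly / GGG Gly — synonymous.
Nonsynonymous differences: 3.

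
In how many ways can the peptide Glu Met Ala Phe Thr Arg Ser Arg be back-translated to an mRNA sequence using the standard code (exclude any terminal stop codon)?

13824

Glu: 2 codons.
Met: 1 codon.
Ala: 4 codons.
Phe: 2 codons.
Thr: 4 codons.
Arg: 6 codons.
Ser: 6 codons.
Arg: 6 codons.
2 × 1 × 4 × 2 × 4 × 6 × 6 × 6 = 13824.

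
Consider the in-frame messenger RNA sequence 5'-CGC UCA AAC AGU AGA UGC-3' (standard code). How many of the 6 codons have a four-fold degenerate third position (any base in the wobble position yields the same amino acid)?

Codon 1 CGC (Arg): third position 4-fold.
Codon 2 UCA (Ser): third position 4-fold.
Codon 3 AAC (Asn): third position 2-fold.
Codon 4 AGU (Ser): third position 2-fold.
Codon 5 AGA (Arg): third position 2-fold.
Codon 6 UGC (Cys): third position 2-fold.
Four-fold degenerate third positions: 2.

2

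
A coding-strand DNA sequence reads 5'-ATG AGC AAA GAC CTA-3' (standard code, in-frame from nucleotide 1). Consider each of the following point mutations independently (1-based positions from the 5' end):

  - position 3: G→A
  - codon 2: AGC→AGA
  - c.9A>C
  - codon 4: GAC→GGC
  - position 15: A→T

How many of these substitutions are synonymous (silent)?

Codon 1: ATG (Met) → ATA (Ile) — missense.
Codon 2: AGC (Ser) → AGA (Arg) — missense.
Codon 3: AAA (Lys) → AAC (Asn) — missense.
Codon 4: GAC (Asp) → GGC (Gly) — missense.
Codon 5: CTA (Leu) → CTT (Leu) — synonymous.
Synonymous: 1 of 5.

1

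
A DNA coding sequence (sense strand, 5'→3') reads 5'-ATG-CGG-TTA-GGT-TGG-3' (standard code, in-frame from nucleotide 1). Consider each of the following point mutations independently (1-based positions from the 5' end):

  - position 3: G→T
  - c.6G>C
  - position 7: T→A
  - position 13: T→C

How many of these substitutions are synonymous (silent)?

Codon 1: ATG (Met) → ATT (Ile) — missense.
Codon 2: CGG (Arg) → CGC (Arg) — synonymous.
Codon 3: TTA (Leu) → ATA (Ile) — missense.
Codon 5: TGG (Trp) → CGG (Arg) — missense.
Synonymous: 1 of 4.

1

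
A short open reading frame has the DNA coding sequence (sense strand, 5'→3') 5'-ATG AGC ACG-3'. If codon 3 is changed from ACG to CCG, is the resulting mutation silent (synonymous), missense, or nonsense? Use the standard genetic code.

Position 7 falls in codon 3: ACG → Thr.
After the substitution the codon is CCG → Pro.
Thr ≠ Pro, so this is a missense mutation.

missense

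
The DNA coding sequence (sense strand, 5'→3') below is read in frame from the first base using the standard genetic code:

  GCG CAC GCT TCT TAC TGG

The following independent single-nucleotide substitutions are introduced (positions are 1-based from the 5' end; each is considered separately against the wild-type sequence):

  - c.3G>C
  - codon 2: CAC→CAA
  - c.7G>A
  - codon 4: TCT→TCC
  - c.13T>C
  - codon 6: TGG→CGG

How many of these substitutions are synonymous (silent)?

Codon 1: GCG (Ala) → GCC (Ala) — synonymous.
Codon 2: CAC (His) → CAA (Gln) — missense.
Codon 3: GCT (Ala) → ACT (Thr) — missense.
Codon 4: TCT (Ser) → TCC (Ser) — synonymous.
Codon 5: TAC (Tyr) → CAC (His) — missense.
Codon 6: TGG (Trp) → CGG (Arg) — missense.
Synonymous: 2 of 6.

2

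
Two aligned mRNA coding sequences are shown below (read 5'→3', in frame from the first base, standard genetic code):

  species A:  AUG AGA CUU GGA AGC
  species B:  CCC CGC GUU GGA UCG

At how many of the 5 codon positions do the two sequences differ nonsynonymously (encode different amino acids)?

Codon 1: AUG Met / CCC Pro — nonsynonymous.
Codon 2: AGA Arg / CGC Arg — synonymous.
Codon 3: CUU Leu / GUU Val — nonsynonymous.
Codon 4: GGA Gly / GGA Gly — identical.
Codon 5: AGC Ser / UCG Ser — synonymous.
Nonsynonymous differences: 2.

2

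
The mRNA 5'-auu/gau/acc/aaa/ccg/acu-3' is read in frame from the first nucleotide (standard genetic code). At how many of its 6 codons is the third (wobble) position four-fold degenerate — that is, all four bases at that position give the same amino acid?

Codon 1 AUU (Ile): third position 3-fold.
Codon 2 GAU (Asp): third position 2-fold.
Codon 3 ACC (Thr): third position 4-fold.
Codon 4 AAA (Lys): third position 2-fold.
Codon 5 CCG (Pro): third position 4-fold.
Codon 6 ACU (Thr): third position 4-fold.
Four-fold degenerate third positions: 3.

3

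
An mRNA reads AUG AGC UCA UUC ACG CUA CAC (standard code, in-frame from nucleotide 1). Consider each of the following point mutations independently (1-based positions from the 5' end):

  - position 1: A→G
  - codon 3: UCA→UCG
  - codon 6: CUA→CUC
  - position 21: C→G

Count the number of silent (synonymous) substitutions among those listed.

2

Codon 1: AUG (Met) → GUG (Val) — missense.
Codon 3: UCA (Ser) → UCG (Ser) — synonymous.
Codon 6: CUA (Leu) → CUC (Leu) — synonymous.
Codon 7: CAC (His) → CAG (Gln) — missense.
Synonymous: 2 of 4.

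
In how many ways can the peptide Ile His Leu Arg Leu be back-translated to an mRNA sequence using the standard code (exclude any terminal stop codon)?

Ile: 3 codons.
His: 2 codons.
Leu: 6 codons.
Arg: 6 codons.
Leu: 6 codons.
3 × 2 × 6 × 6 × 6 = 1296.

1296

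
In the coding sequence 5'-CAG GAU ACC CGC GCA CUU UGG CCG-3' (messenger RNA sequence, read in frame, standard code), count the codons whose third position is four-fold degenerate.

Codon 1 CAG (Gln): third position 2-fold.
Codon 2 GAU (Asp): third position 2-fold.
Codon 3 ACC (Thr): third position 4-fold.
Codon 4 CGC (Arg): third position 4-fold.
Codon 5 GCA (Ala): third position 4-fold.
Codon 6 CUU (Leu): third position 4-fold.
Codon 7 UGG (Trp): third position 1-fold.
Codon 8 CCG (Pro): third position 4-fold.
Four-fold degenerate third positions: 5.

5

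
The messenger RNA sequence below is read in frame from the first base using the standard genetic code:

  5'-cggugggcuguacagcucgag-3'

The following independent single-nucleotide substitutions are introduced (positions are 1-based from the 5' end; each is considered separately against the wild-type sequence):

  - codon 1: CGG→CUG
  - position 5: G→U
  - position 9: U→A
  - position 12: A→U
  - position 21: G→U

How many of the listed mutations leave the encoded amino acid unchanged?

Codon 1: CGG (Arg) → CUG (Leu) — missense.
Codon 2: UGG (Trp) → UUG (Leu) — missense.
Codon 3: GCU (Ala) → GCA (Ala) — synonymous.
Codon 4: GUA (Val) → GUU (Val) — synonymous.
Codon 7: GAG (Glu) → GAU (Asp) — missense.
Synonymous: 2 of 5.

2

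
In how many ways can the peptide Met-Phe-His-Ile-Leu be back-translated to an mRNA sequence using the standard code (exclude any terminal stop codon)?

Met: 1 codon.
Phe: 2 codons.
His: 2 codons.
Ile: 3 codons.
Leu: 6 codons.
1 × 2 × 2 × 3 × 6 = 72.

72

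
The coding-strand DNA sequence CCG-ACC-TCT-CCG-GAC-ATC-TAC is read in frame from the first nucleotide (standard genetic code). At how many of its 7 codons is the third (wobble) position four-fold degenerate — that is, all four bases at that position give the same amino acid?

4

Codon 1 CCG (Pro): third position 4-fold.
Codon 2 ACC (Thr): third position 4-fold.
Codon 3 TCT (Ser): third position 4-fold.
Codon 4 CCG (Pro): third position 4-fold.
Codon 5 GAC (Asp): third position 2-fold.
Codon 6 ATC (Ile): third position 3-fold.
Codon 7 TAC (Tyr): third position 2-fold.
Four-fold degenerate third positions: 4.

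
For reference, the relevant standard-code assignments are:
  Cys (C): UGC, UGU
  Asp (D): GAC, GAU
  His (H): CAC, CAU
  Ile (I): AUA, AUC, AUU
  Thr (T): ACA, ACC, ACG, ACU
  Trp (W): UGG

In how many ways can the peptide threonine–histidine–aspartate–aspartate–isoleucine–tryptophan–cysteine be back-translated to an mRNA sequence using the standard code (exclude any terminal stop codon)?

Thr: 4 codons.
His: 2 codons.
Asp: 2 codons.
Asp: 2 codons.
Ile: 3 codons.
Trp: 1 codon.
Cys: 2 codons.
4 × 2 × 2 × 2 × 3 × 1 × 2 = 192.

192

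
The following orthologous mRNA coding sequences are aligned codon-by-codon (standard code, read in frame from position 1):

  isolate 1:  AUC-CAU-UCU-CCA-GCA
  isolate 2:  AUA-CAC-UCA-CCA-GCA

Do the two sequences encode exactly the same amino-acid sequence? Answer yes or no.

yes

Codon 1: AUC Ile / AUA Ile — synonymous.
Codon 2: CAU His / CAC His — synonymous.
Codon 3: UCU Ser / UCA Ser — synonymous.
Codon 4: CCA Pro / CCA Pro — identical.
Codon 5: GCA Ala / GCA Ala — identical.
Nonsynonymous differences: 0 → same protein.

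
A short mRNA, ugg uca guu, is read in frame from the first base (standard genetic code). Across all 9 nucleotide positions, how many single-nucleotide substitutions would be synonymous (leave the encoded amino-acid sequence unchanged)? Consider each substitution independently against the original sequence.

6

Codon 1 (UGG, Trp): 0 synonymous substitutions.
Codon 2 (UCA, Ser): 3 synonymous substitutions.
Codon 3 (GUU, Val): 3 synonymous substitutions.
Total: 0 + 3 + 3 = 6.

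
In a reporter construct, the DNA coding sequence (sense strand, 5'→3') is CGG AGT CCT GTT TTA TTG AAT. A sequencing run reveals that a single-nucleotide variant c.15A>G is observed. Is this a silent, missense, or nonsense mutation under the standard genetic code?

silent

Position 15 falls in codon 5: TTA → Leu.
After the substitution the codon is TTG → Leu.
Both encode Leu, so the change is synonymous.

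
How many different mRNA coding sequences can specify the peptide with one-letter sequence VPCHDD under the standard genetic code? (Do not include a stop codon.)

Val: 4 codons.
Pro: 4 codons.
Cys: 2 codons.
His: 2 codons.
Asp: 2 codons.
Asp: 2 codons.
4 × 4 × 2 × 2 × 2 × 2 = 256.

256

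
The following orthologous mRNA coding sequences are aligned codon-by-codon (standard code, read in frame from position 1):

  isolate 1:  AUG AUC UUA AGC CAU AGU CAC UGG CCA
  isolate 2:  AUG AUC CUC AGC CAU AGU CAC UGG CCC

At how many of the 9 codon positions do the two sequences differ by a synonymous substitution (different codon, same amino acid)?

2

Codon 1: AUG Met / AUG Met — identical.
Codon 2: AUC Ile / AUC Ile — identical.
Codon 3: UUA Leu / CUC Leu — synonymous.
Codon 4: AGC Ser / AGC Ser — identical.
Codon 5: CAU His / CAU His — identical.
Codon 6: AGU Ser / AGU Ser — identical.
Codon 7: CAC His / CAC His — identical.
Codon 8: UGG Trp / UGG Trp — identical.
Codon 9: CCA Pro / CCC Pro — synonymous.
Synonymous differences: 2.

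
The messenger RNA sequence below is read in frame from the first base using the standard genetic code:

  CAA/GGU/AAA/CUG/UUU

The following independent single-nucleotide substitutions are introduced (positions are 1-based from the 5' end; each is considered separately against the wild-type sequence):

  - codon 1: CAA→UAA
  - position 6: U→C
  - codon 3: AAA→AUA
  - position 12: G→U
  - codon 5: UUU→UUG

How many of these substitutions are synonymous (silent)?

Codon 1: CAA (Gln) → UAA (Stop) — nonsense.
Codon 2: GGU (Gly) → GGC (Gly) — synonymous.
Codon 3: AAA (Lys) → AUA (Ile) — missense.
Codon 4: CUG (Leu) → CUU (Leu) — synonymous.
Codon 5: UUU (Phe) → UUG (Leu) — missense.
Synonymous: 2 of 5.

2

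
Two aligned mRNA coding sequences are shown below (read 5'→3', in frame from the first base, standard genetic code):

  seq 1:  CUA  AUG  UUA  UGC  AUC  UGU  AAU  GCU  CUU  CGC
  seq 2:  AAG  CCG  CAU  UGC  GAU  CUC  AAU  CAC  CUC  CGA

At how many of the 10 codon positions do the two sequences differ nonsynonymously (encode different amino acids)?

6

Codon 1: CUA Leu / AAG Lys — nonsynonymous.
Codon 2: AUG Met / CCG Pro — nonsynonymous.
Codon 3: UUA Leu / CAU His — nonsynonymous.
Codon 4: UGC Cys / UGC Cys — identical.
Codon 5: AUC Ile / GAU Asp — nonsynonymous.
Codon 6: UGU Cys / CUC Leu — nonsynonymous.
Codon 7: AAU Asn / AAU Asn — identical.
Codon 8: GCU Ala / CAC His — nonsynonymous.
Codon 9: CUU Leu / CUC Leu — synonymous.
Codon 10: CGC Arg / CGA Arg — synonymous.
Nonsynonymous differences: 6.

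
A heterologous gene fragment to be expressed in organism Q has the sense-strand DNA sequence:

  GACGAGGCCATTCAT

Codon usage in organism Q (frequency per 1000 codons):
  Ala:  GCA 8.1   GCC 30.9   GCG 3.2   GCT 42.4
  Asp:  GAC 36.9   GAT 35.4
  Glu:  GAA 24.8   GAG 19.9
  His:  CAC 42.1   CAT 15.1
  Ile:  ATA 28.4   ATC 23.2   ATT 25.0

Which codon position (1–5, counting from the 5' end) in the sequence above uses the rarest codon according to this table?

5

Codon 1 GAC (Asp): 36.9 per 1000.
Codon 2 GAG (Glu): 19.9 per 1000.
Codon 3 GCC (Ala): 30.9 per 1000.
Codon 4 ATT (Ile): 25.0 per 1000.
Codon 5 CAT (His): 15.1 per 1000.
Lowest frequency is 15.1 at codon 5.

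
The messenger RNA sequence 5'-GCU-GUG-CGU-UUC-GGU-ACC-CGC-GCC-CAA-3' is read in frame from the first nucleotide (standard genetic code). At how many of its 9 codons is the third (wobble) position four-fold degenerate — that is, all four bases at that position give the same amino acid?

Codon 1 GCU (Ala): third position 4-fold.
Codon 2 GUG (Val): third position 4-fold.
Codon 3 CGU (Arg): third position 4-fold.
Codon 4 UUC (Phe): third position 2-fold.
Codon 5 GGU (Gly): third position 4-fold.
Codon 6 ACC (Thr): third position 4-fold.
Codon 7 CGC (Arg): third position 4-fold.
Codon 8 GCC (Ala): third position 4-fold.
Codon 9 CAA (Gln): third position 2-fold.
Four-fold degenerate third positions: 7.

7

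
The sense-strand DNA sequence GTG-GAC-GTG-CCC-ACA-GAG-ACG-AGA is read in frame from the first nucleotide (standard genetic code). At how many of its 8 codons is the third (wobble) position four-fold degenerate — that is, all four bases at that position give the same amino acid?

5

Codon 1 GTG (Val): third position 4-fold.
Codon 2 GAC (Asp): third position 2-fold.
Codon 3 GTG (Val): third position 4-fold.
Codon 4 CCC (Pro): third position 4-fold.
Codon 5 ACA (Thr): third position 4-fold.
Codon 6 GAG (Glu): third position 2-fold.
Codon 7 ACG (Thr): third position 4-fold.
Codon 8 AGA (Arg): third position 2-fold.
Four-fold degenerate third positions: 5.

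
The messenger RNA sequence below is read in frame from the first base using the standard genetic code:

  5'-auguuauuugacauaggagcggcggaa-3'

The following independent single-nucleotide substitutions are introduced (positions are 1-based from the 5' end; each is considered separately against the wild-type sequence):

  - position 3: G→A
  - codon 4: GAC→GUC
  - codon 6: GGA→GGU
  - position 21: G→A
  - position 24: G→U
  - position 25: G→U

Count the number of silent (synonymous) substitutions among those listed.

Codon 1: AUG (Met) → AUA (Ile) — missense.
Codon 4: GAC (Asp) → GUC (Val) — missense.
Codon 6: GGA (Gly) → GGU (Gly) — synonymous.
Codon 7: GCG (Ala) → GCA (Ala) — synonymous.
Codon 8: GCG (Ala) → GCU (Ala) — synonymous.
Codon 9: GAA (Glu) → UAA (Stop) — nonsense.
Synonymous: 3 of 6.

3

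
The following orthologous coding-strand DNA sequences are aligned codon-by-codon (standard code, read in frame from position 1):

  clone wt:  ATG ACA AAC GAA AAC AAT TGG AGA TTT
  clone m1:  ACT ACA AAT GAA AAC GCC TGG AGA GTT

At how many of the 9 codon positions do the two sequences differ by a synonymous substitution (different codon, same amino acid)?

Codon 1: ATG Met / ACT Thr — nonsynonymous.
Codon 2: ACA Thr / ACA Thr — identical.
Codon 3: AAC Asn / AAT Asn — synonymous.
Codon 4: GAA Glu / GAA Glu — identical.
Codon 5: AAC Asn / AAC Asn — identical.
Codon 6: AAT Asn / GCC Ala — nonsynonymous.
Codon 7: TGG Trp / TGG Trp — identical.
Codon 8: AGA Arg / AGA Arg — identical.
Codon 9: TTT Phe / GTT Val — nonsynonymous.
Synonymous differences: 1.

1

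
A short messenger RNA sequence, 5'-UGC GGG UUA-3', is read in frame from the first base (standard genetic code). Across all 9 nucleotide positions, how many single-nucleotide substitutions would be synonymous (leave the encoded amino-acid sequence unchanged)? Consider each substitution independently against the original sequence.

6

Codon 1 (UGC, Cys): 1 synonymous substitution.
Codon 2 (GGG, Gly): 3 synonymous substitutions.
Codon 3 (UUA, Leu): 2 synonymous substitutions.
Total: 1 + 3 + 2 = 6.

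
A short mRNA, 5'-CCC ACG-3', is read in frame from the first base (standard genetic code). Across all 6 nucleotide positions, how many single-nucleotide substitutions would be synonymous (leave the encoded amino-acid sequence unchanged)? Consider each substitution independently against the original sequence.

6

Codon 1 (CCC, Pro): 3 synonymous substitutions.
Codon 2 (ACG, Thr): 3 synonymous substitutions.
Total: 3 + 3 = 6.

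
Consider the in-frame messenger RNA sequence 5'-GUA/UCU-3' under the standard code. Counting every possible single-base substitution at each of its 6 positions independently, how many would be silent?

6

Codon 1 (GUA, Val): 3 synonymous substitutions.
Codon 2 (UCU, Ser): 3 synonymous substitutions.
Total: 3 + 3 = 6.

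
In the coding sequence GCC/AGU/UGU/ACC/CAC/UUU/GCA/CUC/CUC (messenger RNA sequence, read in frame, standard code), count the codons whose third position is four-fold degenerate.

Codon 1 GCC (Ala): third position 4-fold.
Codon 2 AGU (Ser): third position 2-fold.
Codon 3 UGU (Cys): third position 2-fold.
Codon 4 ACC (Thr): third position 4-fold.
Codon 5 CAC (His): third position 2-fold.
Codon 6 UUU (Phe): third position 2-fold.
Codon 7 GCA (Ala): third position 4-fold.
Codon 8 CUC (Leu): third position 4-fold.
Codon 9 CUC (Leu): third position 4-fold.
Four-fold degenerate third positions: 5.

5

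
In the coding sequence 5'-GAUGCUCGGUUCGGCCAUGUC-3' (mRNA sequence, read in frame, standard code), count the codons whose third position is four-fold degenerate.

4

Codon 1 GAU (Asp): third position 2-fold.
Codon 2 GCU (Ala): third position 4-fold.
Codon 3 CGG (Arg): third position 4-fold.
Codon 4 UUC (Phe): third position 2-fold.
Codon 5 GGC (Gly): third position 4-fold.
Codon 6 CAU (His): third position 2-fold.
Codon 7 GUC (Val): third position 4-fold.
Four-fold degenerate third positions: 4.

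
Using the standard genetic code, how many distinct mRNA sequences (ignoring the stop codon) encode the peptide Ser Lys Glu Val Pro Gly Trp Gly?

6144

Ser: 6 codons.
Lys: 2 codons.
Glu: 2 codons.
Val: 4 codons.
Pro: 4 codons.
Gly: 4 codons.
Trp: 1 codon.
Gly: 4 codons.
6 × 2 × 2 × 4 × 4 × 4 × 1 × 4 = 6144.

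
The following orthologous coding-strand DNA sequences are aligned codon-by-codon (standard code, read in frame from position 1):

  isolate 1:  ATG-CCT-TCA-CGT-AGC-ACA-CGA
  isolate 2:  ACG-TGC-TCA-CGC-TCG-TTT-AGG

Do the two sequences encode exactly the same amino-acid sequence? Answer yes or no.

no

Codon 1: ATG Met / ACG Thr — nonsynonymous.
Codon 2: CCT Pro / TGC Cys — nonsynonymous.
Codon 3: TCA Ser / TCA Ser — identical.
Codon 4: CGT Arg / CGC Arg — synonymous.
Codon 5: AGC Ser / TCG Ser — synonymous.
Codon 6: ACA Thr / TTT Phe — nonsynonymous.
Codon 7: CGA Arg / AGG Arg — synonymous.
Nonsynonymous differences: 3 → different protein.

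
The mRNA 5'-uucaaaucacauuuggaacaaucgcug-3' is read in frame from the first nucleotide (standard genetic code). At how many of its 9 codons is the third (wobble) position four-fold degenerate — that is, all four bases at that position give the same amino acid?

Codon 1 UUC (Phe): third position 2-fold.
Codon 2 AAA (Lys): third position 2-fold.
Codon 3 UCA (Ser): third position 4-fold.
Codon 4 CAU (His): third position 2-fold.
Codon 5 UUG (Leu): third position 2-fold.
Codon 6 GAA (Glu): third position 2-fold.
Codon 7 CAA (Gln): third position 2-fold.
Codon 8 UCG (Ser): third position 4-fold.
Codon 9 CUG (Leu): third position 4-fold.
Four-fold degenerate third positions: 3.

3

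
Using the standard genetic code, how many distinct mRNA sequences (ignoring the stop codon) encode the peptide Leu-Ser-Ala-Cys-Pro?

1152

Leu: 6 codons.
Ser: 6 codons.
Ala: 4 codons.
Cys: 2 codons.
Pro: 4 codons.
6 × 6 × 4 × 2 × 4 = 1152.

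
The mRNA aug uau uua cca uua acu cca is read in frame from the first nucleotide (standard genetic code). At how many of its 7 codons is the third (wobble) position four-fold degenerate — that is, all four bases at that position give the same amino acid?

3

Codon 1 AUG (Met): third position 1-fold.
Codon 2 UAU (Tyr): third position 2-fold.
Codon 3 UUA (Leu): third position 2-fold.
Codon 4 CCA (Pro): third position 4-fold.
Codon 5 UUA (Leu): third position 2-fold.
Codon 6 ACU (Thr): third position 4-fold.
Codon 7 CCA (Pro): third position 4-fold.
Four-fold degenerate third positions: 3.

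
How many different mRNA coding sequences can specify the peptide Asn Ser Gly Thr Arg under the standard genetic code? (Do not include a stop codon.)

Asn: 2 codons.
Ser: 6 codons.
Gly: 4 codons.
Thr: 4 codons.
Arg: 6 codons.
2 × 6 × 4 × 4 × 6 = 1152.

1152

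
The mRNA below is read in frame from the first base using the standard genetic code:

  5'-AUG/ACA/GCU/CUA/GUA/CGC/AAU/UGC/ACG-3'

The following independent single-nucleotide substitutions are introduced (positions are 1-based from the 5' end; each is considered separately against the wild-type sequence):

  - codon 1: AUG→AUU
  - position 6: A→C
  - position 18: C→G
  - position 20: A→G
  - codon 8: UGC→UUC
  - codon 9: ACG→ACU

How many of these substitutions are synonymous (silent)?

Codon 1: AUG (Met) → AUU (Ile) — missense.
Codon 2: ACA (Thr) → ACC (Thr) — synonymous.
Codon 6: CGC (Arg) → CGG (Arg) — synonymous.
Codon 7: AAU (Asn) → AGU (Ser) — missense.
Codon 8: UGC (Cys) → UUC (Phe) — missense.
Codon 9: ACG (Thr) → ACU (Thr) — synonymous.
Synonymous: 3 of 6.

3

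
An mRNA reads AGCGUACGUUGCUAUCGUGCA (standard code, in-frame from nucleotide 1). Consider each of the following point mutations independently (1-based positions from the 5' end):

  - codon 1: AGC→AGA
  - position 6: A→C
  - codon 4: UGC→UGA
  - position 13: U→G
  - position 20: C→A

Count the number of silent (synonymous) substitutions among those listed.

1

Codon 1: AGC (Ser) → AGA (Arg) — missense.
Codon 2: GUA (Val) → GUC (Val) — synonymous.
Codon 4: UGC (Cys) → UGA (Stop) — nonsense.
Codon 5: UAU (Tyr) → GAU (Asp) — missense.
Codon 7: GCA (Ala) → GAA (Glu) — missense.
Synonymous: 1 of 5.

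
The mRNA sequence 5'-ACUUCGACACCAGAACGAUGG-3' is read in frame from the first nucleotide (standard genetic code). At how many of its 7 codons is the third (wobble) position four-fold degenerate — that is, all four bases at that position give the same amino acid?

Codon 1 ACU (Thr): third position 4-fold.
Codon 2 UCG (Ser): third position 4-fold.
Codon 3 ACA (Thr): third position 4-fold.
Codon 4 CCA (Pro): third position 4-fold.
Codon 5 GAA (Glu): third position 2-fold.
Codon 6 CGA (Arg): third position 4-fold.
Codon 7 UGG (Trp): third position 1-fold.
Four-fold degenerate third positions: 5.

5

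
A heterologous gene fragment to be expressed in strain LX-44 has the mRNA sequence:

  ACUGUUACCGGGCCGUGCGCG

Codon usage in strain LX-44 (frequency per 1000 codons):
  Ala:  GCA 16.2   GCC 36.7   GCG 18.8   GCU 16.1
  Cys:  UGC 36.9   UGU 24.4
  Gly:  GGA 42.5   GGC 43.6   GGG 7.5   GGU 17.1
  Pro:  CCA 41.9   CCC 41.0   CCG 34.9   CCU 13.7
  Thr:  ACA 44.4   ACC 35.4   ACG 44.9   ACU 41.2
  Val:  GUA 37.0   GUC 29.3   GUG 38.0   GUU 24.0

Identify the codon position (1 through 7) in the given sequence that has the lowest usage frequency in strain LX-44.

4

Codon 1 ACU (Thr): 41.2 per 1000.
Codon 2 GUU (Val): 24.0 per 1000.
Codon 3 ACC (Thr): 35.4 per 1000.
Codon 4 GGG (Gly): 7.5 per 1000.
Codon 5 CCG (Pro): 34.9 per 1000.
Codon 6 UGC (Cys): 36.9 per 1000.
Codon 7 GCG (Ala): 18.8 per 1000.
Lowest frequency is 7.5 at codon 4.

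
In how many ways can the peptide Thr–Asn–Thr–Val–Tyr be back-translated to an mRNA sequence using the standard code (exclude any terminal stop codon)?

Thr: 4 codons.
Asn: 2 codons.
Thr: 4 codons.
Val: 4 codons.
Tyr: 2 codons.
4 × 2 × 4 × 4 × 2 = 256.

256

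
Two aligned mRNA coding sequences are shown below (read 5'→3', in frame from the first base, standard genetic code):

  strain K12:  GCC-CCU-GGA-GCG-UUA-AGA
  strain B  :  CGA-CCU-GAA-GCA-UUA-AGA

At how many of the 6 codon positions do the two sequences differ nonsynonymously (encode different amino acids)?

2

Codon 1: GCC Ala / CGA Arg — nonsynonymous.
Codon 2: CCU Pro / CCU Pro — identical.
Codon 3: GGA Gly / GAA Glu — nonsynonymous.
Codon 4: GCG Ala / GCA Ala — synonymous.
Codon 5: UUA Leu / UUA Leu — identical.
Codon 6: AGA Arg / AGA Arg — identical.
Nonsynonymous differences: 2.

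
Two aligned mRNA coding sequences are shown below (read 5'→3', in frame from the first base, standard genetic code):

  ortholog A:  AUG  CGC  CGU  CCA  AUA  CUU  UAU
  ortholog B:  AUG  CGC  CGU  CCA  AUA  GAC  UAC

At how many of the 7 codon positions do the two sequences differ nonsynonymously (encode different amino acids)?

1

Codon 1: AUG Met / AUG Met — identical.
Codon 2: CGC Arg / CGC Arg — identical.
Codon 3: CGU Arg / CGU Arg — identical.
Codon 4: CCA Pro / CCA Pro — identical.
Codon 5: AUA Ile / AUA Ile — identical.
Codon 6: CUU Leu / GAC Asp — nonsynonymous.
Codon 7: UAU Tyr / UAC Tyr — synonymous.
Nonsynonymous differences: 1.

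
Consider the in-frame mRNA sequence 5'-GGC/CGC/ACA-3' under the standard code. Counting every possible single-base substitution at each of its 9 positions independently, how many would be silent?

9

Codon 1 (GGC, Gly): 3 synonymous substitutions.
Codon 2 (CGC, Arg): 3 synonymous substitutions.
Codon 3 (ACA, Thr): 3 synonymous substitutions.
Total: 3 + 3 + 3 = 9.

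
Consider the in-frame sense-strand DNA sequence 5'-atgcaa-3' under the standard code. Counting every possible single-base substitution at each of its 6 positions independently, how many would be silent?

Codon 1 (ATG, Met): 0 synonymous substitutions.
Codon 2 (CAA, Gln): 1 synonymous substitution.
Total: 0 + 1 = 1.

1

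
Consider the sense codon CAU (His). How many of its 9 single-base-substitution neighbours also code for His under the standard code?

Position 1: none → 0 synonymous.
Position 2: none → 0 synonymous.
Position 3: CAC → 1 synonymous.
Total: 0 + 0 + 1 = 1.

1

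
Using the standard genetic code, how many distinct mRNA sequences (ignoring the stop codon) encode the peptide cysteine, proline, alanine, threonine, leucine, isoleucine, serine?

Cys: 2 codons.
Pro: 4 codons.
Ala: 4 codons.
Thr: 4 codons.
Leu: 6 codons.
Ile: 3 codons.
Ser: 6 codons.
2 × 4 × 4 × 4 × 6 × 3 × 6 = 13824.

13824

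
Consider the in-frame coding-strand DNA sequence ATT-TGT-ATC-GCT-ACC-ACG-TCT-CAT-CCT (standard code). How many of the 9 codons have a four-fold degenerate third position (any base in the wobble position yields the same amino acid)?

Codon 1 ATT (Ile): third position 3-fold.
Codon 2 TGT (Cys): third position 2-fold.
Codon 3 ATC (Ile): third position 3-fold.
Codon 4 GCT (Ala): third position 4-fold.
Codon 5 ACC (Thr): third position 4-fold.
Codon 6 ACG (Thr): third position 4-fold.
Codon 7 TCT (Ser): third position 4-fold.
Codon 8 CAT (His): third position 2-fold.
Codon 9 CCT (Pro): third position 4-fold.
Four-fold degenerate third positions: 5.

5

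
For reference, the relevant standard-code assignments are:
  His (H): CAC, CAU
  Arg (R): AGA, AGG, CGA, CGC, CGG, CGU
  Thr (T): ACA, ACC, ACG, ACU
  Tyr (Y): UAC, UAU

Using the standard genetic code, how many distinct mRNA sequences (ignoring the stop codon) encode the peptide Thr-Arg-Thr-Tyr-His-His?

Thr: 4 codons.
Arg: 6 codons.
Thr: 4 codons.
Tyr: 2 codons.
His: 2 codons.
His: 2 codons.
4 × 6 × 4 × 2 × 2 × 2 = 768.

768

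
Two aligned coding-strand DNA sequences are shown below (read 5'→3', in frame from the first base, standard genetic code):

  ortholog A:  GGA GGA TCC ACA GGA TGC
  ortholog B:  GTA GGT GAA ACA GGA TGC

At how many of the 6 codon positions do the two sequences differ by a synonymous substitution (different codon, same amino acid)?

1

Codon 1: GGA Gly / GTA Val — nonsynonymous.
Codon 2: GGA Gly / GGT Gly — synonymous.
Codon 3: TCC Ser / GAA Glu — nonsynonymous.
Codon 4: ACA Thr / ACA Thr — identical.
Codon 5: GGA Gly / GGA Gly — identical.
Codon 6: TGC Cys / TGC Cys — identical.
Synonymous differences: 1.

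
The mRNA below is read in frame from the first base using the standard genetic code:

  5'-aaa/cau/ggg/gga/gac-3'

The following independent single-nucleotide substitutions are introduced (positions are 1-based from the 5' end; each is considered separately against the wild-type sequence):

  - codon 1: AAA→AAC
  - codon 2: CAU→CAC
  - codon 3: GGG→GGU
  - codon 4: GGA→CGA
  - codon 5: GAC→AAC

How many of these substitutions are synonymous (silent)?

Codon 1: AAA (Lys) → AAC (Asn) — missense.
Codon 2: CAU (His) → CAC (His) — synonymous.
Codon 3: GGG (Gly) → GGU (Gly) — synonymous.
Codon 4: GGA (Gly) → CGA (Arg) — missense.
Codon 5: GAC (Asp) → AAC (Asn) — missense.
Synonymous: 2 of 5.

2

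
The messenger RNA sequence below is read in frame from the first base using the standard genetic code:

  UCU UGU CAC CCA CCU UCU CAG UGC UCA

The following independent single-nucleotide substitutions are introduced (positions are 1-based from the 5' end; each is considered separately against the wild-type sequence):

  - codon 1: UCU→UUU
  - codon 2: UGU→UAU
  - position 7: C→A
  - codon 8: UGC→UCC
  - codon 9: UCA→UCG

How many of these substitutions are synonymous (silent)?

1

Codon 1: UCU (Ser) → UUU (Phe) — missense.
Codon 2: UGU (Cys) → UAU (Tyr) — missense.
Codon 3: CAC (His) → AAC (Asn) — missense.
Codon 8: UGC (Cys) → UCC (Ser) — missense.
Codon 9: UCA (Ser) → UCG (Ser) — synonymous.
Synonymous: 1 of 5.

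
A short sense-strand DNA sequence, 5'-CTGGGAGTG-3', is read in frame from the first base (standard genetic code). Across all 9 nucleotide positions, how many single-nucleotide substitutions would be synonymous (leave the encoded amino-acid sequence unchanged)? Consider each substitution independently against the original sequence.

Codon 1 (CTG, Leu): 4 synonymous substitutions.
Codon 2 (GGA, Gly): 3 synonymous substitutions.
Codon 3 (GTG, Val): 3 synonymous substitutions.
Total: 4 + 3 + 3 = 10.

10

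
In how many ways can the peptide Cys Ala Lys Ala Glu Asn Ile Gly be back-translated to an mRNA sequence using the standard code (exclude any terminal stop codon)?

Cys: 2 codons.
Ala: 4 codons.
Lys: 2 codons.
Ala: 4 codons.
Glu: 2 codons.
Asn: 2 codons.
Ile: 3 codons.
Gly: 4 codons.
2 × 4 × 2 × 4 × 2 × 2 × 3 × 4 = 3072.

3072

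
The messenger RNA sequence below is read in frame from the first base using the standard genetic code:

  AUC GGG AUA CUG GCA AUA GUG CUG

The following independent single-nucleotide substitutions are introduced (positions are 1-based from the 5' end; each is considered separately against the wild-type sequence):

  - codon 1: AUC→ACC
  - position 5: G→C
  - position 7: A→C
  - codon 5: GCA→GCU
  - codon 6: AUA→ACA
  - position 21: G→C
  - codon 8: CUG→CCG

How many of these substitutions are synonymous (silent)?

2

Codon 1: AUC (Ile) → ACC (Thr) — missense.
Codon 2: GGG (Gly) → GCG (Ala) — missense.
Codon 3: AUA (Ile) → CUA (Leu) — missense.
Codon 5: GCA (Ala) → GCU (Ala) — synonymous.
Codon 6: AUA (Ile) → ACA (Thr) — missense.
Codon 7: GUG (Val) → GUC (Val) — synonymous.
Codon 8: CUG (Leu) → CCG (Pro) — missense.
Synonymous: 2 of 7.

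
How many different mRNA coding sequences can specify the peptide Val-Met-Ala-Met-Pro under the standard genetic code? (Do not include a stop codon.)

Val: 4 codons.
Met: 1 codon.
Ala: 4 codons.
Met: 1 codon.
Pro: 4 codons.
4 × 1 × 4 × 1 × 4 = 64.

64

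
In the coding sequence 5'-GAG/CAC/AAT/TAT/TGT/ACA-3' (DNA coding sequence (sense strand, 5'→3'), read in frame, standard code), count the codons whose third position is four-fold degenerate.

1

Codon 1 GAG (Glu): third position 2-fold.
Codon 2 CAC (His): third position 2-fold.
Codon 3 AAT (Asn): third position 2-fold.
Codon 4 TAT (Tyr): third position 2-fold.
Codon 5 TGT (Cys): third position 2-fold.
Codon 6 ACA (Thr): third position 4-fold.
Four-fold degenerate third positions: 1.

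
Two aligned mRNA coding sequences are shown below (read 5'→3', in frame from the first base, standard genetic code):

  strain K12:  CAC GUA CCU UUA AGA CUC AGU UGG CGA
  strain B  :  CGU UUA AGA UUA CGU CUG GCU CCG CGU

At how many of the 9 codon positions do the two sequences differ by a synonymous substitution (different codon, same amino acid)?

Codon 1: CAC His / CGU Arg — nonsynonymous.
Codon 2: GUA Val / UUA Leu — nonsynonymous.
Codon 3: CCU Pro / AGA Arg — nonsynonymous.
Codon 4: UUA Leu / UUA Leu — identical.
Codon 5: AGA Arg / CGU Arg — synonymous.
Codon 6: CUC Leu / CUG Leu — synonymous.
Codon 7: AGU Ser / GCU Ala — nonsynonymous.
Codon 8: UGG Trp / CCG Pro — nonsynonymous.
Codon 9: CGA Arg / CGU Arg — synonymous.
Synonymous differences: 3.

3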